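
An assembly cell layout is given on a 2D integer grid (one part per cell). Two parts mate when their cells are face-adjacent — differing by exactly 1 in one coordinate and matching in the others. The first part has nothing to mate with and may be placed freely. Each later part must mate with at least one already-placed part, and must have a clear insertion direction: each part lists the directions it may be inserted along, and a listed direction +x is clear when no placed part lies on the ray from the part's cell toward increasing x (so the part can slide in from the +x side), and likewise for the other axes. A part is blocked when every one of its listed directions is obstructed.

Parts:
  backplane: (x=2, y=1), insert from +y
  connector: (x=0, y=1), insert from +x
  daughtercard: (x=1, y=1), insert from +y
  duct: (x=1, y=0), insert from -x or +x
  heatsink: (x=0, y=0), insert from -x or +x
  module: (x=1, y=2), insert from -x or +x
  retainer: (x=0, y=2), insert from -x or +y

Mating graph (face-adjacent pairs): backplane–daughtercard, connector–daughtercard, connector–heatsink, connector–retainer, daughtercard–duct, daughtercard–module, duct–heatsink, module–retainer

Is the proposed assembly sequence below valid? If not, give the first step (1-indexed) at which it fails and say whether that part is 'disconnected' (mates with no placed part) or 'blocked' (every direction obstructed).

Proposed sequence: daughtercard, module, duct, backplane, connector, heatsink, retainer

Invalid at step 5 (blocked)

1. daughtercard@(1, 1) [+y clear] — {daughtercard}
2. module@(1, 2) [-x clear] — {daughtercard, module}
3. duct@(1, 0) [-x clear] — {daughtercard, duct, module}
4. backplane@(2, 1) [+y clear] — {backplane, daughtercard, duct, module}
5. connector@(0, 1) — +x all obstructed ⇒ blocked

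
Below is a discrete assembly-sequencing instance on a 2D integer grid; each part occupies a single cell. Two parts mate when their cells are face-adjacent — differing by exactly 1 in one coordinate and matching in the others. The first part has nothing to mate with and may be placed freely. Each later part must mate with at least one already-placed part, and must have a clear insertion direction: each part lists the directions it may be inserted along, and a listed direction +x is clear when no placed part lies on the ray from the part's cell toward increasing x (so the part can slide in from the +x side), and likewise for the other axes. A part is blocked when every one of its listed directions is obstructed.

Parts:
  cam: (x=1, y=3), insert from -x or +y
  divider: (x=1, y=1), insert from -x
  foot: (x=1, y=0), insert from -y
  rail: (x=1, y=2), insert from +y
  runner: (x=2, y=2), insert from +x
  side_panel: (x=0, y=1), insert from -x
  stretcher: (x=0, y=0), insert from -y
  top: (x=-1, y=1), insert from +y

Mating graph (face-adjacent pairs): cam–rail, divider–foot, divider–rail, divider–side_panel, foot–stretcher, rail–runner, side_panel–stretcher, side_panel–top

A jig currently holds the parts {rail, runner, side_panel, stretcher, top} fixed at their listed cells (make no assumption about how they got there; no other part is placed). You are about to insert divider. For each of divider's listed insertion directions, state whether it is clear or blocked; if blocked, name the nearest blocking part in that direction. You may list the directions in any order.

-x: nearest on ray is side_panel@(0, 1) ⇒ blocked

-x: blocked by side_panel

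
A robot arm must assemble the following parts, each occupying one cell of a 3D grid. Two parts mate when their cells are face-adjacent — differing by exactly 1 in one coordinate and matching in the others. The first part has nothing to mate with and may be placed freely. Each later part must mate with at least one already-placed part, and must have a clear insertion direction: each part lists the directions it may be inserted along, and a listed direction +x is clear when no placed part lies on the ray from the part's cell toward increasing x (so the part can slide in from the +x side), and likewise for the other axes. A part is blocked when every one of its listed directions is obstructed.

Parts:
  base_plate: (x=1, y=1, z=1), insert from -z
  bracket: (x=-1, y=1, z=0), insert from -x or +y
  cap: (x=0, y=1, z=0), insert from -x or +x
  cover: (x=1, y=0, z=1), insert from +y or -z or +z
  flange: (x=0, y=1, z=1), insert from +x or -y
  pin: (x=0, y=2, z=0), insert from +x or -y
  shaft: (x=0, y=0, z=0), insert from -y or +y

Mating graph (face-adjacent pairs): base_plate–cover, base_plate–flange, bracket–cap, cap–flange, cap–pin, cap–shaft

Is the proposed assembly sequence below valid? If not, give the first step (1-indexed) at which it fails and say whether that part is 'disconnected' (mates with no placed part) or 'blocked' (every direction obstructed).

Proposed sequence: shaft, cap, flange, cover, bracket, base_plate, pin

Invalid at step 4 (disconnected)

1. shaft@(0, 0, 0) [-y clear] — {shaft}
2. cap@(0, 1, 0) [-x clear] — {cap, shaft}
3. flange@(0, 1, 1) [+x clear] — {cap, flange, shaft}
4. cover@(1, 0, 1) — no placed neighbour ⇒ disconnected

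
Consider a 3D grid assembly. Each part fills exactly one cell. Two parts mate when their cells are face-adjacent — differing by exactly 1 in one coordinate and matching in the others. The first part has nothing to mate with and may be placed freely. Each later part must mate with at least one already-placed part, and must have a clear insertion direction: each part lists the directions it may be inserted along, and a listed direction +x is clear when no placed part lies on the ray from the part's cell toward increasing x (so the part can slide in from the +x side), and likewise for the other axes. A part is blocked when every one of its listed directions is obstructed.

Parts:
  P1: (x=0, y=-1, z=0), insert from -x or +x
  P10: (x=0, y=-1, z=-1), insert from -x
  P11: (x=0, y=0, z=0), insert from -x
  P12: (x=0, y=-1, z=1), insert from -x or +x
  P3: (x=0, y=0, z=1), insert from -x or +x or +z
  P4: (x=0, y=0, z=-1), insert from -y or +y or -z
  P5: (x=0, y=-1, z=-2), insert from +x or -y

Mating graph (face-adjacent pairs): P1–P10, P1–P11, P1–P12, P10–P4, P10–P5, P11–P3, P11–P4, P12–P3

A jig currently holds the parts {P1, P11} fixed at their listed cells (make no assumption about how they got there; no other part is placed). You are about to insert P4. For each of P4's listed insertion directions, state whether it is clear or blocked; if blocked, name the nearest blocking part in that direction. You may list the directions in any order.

+y: clear; -y: clear; -z: clear

-y: ray from P4(0, 0, -1) has no placed part ⇒ clear
+y: ray from P4(0, 0, -1) has no placed part ⇒ clear
-z: ray from P4(0, 0, -1) has no placed part ⇒ clear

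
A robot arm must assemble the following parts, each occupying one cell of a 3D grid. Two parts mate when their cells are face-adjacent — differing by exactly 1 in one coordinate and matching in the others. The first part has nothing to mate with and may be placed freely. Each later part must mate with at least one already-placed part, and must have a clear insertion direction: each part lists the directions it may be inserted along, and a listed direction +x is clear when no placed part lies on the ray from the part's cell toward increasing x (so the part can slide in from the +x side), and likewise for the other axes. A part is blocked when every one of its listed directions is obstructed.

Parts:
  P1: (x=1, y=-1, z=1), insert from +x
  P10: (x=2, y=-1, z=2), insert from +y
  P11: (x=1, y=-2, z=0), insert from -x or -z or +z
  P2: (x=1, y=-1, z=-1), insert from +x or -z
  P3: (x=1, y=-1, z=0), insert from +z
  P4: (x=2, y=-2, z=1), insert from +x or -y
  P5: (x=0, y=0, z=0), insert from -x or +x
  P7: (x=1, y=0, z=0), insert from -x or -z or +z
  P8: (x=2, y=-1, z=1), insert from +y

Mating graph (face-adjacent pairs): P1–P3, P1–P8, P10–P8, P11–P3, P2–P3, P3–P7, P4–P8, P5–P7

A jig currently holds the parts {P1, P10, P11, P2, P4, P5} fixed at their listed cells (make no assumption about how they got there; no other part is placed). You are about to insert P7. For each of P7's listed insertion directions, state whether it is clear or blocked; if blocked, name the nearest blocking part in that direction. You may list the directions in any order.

+z: clear; -x: blocked by P5; -z: clear

-x: nearest on ray is P5@(0, 0, 0) ⇒ blocked
-z: ray from P7(1, 0, 0) has no placed part ⇒ clear
+z: ray from P7(1, 0, 0) has no placed part ⇒ clear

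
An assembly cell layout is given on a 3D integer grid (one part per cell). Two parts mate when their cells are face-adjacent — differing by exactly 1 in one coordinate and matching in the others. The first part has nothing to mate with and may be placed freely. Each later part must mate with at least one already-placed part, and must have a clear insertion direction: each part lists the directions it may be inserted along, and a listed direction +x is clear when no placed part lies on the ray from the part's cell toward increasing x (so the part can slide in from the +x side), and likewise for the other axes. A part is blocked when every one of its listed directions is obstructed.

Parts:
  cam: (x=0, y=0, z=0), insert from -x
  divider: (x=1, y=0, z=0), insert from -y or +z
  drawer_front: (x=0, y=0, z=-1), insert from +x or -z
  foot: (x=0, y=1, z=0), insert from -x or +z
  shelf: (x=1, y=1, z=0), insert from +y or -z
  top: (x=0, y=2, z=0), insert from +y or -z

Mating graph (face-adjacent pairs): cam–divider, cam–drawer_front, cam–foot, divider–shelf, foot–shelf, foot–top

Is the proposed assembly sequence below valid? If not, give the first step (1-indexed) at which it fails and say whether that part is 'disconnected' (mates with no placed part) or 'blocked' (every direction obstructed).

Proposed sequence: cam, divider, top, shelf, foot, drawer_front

1. cam@(0, 0, 0) [-x clear] — {cam}
2. divider@(1, 0, 0) [-y clear] — {cam, divider}
3. top@(0, 2, 0) — no placed neighbour ⇒ disconnected

Invalid at step 3 (disconnected)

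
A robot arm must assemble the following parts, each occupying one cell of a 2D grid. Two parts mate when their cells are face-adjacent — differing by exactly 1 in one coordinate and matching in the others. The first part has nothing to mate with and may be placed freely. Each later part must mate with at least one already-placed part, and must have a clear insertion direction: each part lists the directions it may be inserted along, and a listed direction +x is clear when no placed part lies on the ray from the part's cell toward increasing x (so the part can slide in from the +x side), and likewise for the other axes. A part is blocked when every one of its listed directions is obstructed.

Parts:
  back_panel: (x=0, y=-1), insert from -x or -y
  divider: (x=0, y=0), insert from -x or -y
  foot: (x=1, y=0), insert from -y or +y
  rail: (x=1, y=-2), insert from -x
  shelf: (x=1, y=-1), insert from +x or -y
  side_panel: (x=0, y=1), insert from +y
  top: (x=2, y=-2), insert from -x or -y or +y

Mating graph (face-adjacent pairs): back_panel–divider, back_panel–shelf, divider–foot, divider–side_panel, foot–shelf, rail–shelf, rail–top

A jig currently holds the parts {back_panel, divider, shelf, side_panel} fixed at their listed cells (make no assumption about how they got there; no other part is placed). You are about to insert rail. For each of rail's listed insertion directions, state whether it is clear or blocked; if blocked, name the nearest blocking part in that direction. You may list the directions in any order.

-x: ray from rail(1, -2) has no placed part ⇒ clear

-x: clear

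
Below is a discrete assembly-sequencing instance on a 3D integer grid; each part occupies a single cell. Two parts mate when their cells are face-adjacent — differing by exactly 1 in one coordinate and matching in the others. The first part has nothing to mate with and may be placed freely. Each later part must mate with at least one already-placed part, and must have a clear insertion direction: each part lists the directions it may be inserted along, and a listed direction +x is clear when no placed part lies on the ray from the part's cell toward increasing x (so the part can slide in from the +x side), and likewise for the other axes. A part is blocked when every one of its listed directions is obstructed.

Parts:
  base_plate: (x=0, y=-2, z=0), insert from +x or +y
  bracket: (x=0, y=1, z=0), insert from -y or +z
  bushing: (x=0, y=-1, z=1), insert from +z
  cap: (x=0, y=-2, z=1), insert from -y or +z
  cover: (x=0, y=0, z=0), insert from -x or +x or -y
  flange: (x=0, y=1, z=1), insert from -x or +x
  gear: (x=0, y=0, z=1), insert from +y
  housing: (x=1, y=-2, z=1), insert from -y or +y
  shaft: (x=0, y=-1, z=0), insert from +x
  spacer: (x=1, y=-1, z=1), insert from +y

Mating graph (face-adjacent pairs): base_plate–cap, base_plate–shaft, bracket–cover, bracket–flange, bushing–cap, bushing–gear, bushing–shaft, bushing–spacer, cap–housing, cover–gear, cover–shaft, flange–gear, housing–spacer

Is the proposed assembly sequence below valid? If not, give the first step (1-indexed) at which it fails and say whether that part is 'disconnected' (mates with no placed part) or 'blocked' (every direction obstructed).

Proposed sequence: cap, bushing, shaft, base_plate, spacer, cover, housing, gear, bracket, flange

1. cap@(0, -2, 1) [-y clear] — {cap}
2. bushing@(0, -1, 1) [+z clear] — {bushing, cap}
3. shaft@(0, -1, 0) [+x clear] — {bushing, cap, shaft}
4. base_plate@(0, -2, 0) [+x clear] — {base_plate, bushing, cap, shaft}
5. spacer@(1, -1, 1) [+y clear] — {base_plate, bushing, cap, shaft, spacer}
6. cover@(0, 0, 0) [-x clear] — {base_plate, bushing, cap, cover, shaft, spacer}
7. housing@(1, -2, 1) [-y clear] — {base_plate, bushing, cap, cover, housing, shaft, spacer}
8. gear@(0, 0, 1) [+y clear] — {base_plate, bushing, cap, cover, gear, housing, shaft, spacer}
9. bracket@(0, 1, 0) [+z clear] — {base_plate, bracket, bushing, cap, cover, gear, housing, shaft, spacer}
10. flange@(0, 1, 1) [-x clear] — {base_plate, bracket, bushing, cap, cover, flange, gear, housing, shaft, spacer}

Valid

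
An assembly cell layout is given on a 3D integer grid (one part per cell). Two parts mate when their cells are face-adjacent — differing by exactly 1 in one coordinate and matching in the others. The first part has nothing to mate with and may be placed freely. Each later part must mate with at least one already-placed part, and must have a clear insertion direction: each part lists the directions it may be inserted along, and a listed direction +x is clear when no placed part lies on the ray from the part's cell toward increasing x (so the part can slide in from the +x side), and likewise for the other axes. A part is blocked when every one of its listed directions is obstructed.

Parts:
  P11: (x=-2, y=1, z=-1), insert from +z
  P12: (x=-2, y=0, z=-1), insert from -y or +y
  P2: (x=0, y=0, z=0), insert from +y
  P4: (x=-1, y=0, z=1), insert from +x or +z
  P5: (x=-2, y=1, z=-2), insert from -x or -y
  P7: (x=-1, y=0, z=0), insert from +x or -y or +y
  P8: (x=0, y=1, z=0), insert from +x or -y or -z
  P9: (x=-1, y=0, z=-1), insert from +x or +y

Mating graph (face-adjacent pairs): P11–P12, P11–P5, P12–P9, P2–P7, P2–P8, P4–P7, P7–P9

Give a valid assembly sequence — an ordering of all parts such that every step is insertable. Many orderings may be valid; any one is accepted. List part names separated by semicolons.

1. P5@(-2, 1, -2) [-x clear] — {P5}
2. P11@(-2, 1, -1) [+z clear] — {P11, P5}
3. P12@(-2, 0, -1) [-y clear] — {P11, P12, P5}
4. P9@(-1, 0, -1) [+x clear] — {P11, P12, P5, P9}
5. P7@(-1, 0, 0) [+x clear] — {P11, P12, P5, P7, P9}
6. P2@(0, 0, 0) [+y clear] — {P11, P12, P2, P5, P7, P9}
7. P8@(0, 1, 0) [+x clear] — {P11, P12, P2, P5, P7, P8, P9}
8. P4@(-1, 0, 1) [+x clear] — {P11, P12, P2, P4, P5, P7, P8, P9}

P5; P11; P12; P9; P7; P2; P8; P4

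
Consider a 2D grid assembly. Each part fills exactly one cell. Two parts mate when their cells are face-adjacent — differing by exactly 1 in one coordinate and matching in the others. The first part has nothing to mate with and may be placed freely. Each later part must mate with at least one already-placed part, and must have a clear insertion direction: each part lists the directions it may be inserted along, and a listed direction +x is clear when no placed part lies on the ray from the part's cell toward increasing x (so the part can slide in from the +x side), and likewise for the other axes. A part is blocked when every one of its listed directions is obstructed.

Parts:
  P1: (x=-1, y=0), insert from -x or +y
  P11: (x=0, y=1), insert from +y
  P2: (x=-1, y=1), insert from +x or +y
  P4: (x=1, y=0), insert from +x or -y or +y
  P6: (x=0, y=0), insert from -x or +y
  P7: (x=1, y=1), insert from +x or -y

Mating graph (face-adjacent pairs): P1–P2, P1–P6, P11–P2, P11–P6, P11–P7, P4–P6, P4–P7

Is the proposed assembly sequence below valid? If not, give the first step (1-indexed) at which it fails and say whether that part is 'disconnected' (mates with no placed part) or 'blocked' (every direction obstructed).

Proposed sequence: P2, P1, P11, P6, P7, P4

1. P2@(-1, 1) [+x clear] — {P2}
2. P1@(-1, 0) [-x clear] — {P1, P2}
3. P11@(0, 1) [+y clear] — {P1, P11, P2}
4. P6@(0, 0) — -x/+y all obstructed ⇒ blocked

Invalid at step 4 (blocked)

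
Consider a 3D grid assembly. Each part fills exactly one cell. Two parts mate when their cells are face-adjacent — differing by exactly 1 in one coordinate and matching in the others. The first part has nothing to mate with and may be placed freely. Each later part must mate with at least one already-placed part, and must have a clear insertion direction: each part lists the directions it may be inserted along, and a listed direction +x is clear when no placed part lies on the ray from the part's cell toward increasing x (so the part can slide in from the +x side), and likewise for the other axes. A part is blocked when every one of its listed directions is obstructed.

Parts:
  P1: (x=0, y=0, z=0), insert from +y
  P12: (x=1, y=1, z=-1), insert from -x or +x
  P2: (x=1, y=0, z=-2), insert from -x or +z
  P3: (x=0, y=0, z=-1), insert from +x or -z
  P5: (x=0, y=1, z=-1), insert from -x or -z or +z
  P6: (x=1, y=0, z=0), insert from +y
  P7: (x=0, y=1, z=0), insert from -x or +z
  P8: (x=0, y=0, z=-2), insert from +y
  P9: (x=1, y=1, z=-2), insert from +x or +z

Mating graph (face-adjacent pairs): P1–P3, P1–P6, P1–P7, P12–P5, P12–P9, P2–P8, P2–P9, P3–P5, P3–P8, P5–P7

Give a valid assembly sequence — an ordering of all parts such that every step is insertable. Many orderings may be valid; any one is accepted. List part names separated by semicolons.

P5; P12; P3; P8; P2; P1; P6; P9; P7

1. P5@(0, 1, -1) [-x clear] — {P5}
2. P12@(1, 1, -1) [+x clear] — {P12, P5}
3. P3@(0, 0, -1) [+x clear] — {P12, P3, P5}
4. P8@(0, 0, -2) [+y clear] — {P12, P3, P5, P8}
5. P2@(1, 0, -2) [+z clear] — {P12, P2, P3, P5, P8}
6. P1@(0, 0, 0) [+y clear] — {P1, P12, P2, P3, P5, P8}
7. P6@(1, 0, 0) [+y clear] — {P1, P12, P2, P3, P5, P6, P8}
8. P9@(1, 1, -2) [+x clear] — {P1, P12, P2, P3, P5, P6, P8, P9}
9. P7@(0, 1, 0) [-x clear] — {P1, P12, P2, P3, P5, P6, P7, P8, P9}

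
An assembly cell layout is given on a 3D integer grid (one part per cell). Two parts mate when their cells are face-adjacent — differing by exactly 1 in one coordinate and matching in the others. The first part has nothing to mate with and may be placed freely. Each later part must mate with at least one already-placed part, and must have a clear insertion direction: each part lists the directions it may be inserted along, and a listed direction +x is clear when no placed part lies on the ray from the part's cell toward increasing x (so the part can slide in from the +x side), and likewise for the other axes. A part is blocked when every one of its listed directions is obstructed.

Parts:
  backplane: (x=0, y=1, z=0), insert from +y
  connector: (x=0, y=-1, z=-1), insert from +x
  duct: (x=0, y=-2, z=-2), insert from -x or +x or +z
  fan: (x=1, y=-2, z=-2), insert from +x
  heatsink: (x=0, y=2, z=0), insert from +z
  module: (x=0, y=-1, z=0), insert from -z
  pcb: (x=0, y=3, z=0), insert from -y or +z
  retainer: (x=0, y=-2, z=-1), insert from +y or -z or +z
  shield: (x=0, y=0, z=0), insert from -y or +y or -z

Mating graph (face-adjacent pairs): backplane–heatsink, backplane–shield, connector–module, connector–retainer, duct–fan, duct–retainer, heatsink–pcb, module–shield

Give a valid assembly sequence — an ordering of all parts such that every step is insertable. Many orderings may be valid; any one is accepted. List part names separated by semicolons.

1. backplane@(0, 1, 0) [+y clear] — {backplane}
2. shield@(0, 0, 0) [-y clear] — {backplane, shield}
3. module@(0, -1, 0) [-z clear] — {backplane, module, shield}
4. connector@(0, -1, -1) [+x clear] — {backplane, connector, module, shield}
5. retainer@(0, -2, -1) [-z clear] — {backplane, connector, module, retainer, shield}
6. duct@(0, -2, -2) [-x clear] — {backplane, connector, duct, module, retainer, shield}
7. fan@(1, -2, -2) [+x clear] — {backplane, connector, duct, fan, module, retainer, shield}
8. heatsink@(0, 2, 0) [+z clear] — {backplane, connector, duct, fan, heatsink, module, retainer, shield}
9. pcb@(0, 3, 0) [+z clear] — {backplane, connector, duct, fan, heatsink, module, pcb, retainer, shield}

backplane; shield; module; connector; retainer; duct; fan; heatsink; pcb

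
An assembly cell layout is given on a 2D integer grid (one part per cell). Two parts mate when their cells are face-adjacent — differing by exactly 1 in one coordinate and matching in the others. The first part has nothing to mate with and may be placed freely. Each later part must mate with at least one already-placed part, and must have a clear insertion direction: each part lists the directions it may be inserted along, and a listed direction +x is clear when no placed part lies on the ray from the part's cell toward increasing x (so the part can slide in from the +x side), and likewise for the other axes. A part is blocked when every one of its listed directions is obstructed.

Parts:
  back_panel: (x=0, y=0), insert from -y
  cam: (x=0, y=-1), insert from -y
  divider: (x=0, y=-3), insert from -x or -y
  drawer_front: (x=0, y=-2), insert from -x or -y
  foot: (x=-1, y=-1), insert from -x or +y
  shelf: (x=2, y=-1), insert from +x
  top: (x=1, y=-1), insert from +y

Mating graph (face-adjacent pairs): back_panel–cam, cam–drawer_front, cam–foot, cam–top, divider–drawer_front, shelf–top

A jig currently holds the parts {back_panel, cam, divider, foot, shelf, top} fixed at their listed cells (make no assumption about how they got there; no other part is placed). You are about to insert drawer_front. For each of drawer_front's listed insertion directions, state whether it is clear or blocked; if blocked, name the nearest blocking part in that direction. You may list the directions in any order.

-x: clear; -y: blocked by divider

-x: ray from drawer_front(0, -2) has no placed part ⇒ clear
-y: nearest on ray is divider@(0, -3) ⇒ blocked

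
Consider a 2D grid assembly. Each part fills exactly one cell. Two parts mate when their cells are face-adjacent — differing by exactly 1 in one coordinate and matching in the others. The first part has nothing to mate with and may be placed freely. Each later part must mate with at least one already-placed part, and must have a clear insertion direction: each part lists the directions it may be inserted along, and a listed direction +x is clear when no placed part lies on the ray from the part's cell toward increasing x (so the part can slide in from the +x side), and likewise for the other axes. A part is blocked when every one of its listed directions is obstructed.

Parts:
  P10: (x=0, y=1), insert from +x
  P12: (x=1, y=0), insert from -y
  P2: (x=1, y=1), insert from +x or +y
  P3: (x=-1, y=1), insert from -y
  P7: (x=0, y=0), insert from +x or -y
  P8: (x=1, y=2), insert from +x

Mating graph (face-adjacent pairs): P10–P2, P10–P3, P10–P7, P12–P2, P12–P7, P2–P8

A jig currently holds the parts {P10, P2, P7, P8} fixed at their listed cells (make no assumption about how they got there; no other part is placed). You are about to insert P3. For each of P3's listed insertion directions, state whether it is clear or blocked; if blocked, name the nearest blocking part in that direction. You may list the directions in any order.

-y: clear

-y: ray from P3(-1, 1) has no placed part ⇒ clear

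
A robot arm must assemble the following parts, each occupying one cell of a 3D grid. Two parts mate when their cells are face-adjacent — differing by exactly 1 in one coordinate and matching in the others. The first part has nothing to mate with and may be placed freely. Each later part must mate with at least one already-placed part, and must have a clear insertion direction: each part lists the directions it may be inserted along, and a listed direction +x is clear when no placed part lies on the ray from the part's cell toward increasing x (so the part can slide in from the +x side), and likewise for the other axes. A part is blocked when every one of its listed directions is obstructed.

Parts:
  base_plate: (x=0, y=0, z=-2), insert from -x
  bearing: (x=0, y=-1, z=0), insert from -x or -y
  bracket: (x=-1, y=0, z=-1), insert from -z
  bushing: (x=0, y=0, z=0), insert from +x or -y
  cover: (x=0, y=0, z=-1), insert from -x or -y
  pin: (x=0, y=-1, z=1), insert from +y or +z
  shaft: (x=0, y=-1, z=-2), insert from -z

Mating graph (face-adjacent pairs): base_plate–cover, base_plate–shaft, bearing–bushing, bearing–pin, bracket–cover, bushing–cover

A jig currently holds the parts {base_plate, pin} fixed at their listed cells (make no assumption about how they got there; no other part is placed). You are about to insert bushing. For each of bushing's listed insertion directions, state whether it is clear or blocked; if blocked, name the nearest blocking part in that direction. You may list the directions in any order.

+x: ray from bushing(0, 0, 0) has no placed part ⇒ clear
-y: ray from bushing(0, 0, 0) has no placed part ⇒ clear

+x: clear; -y: clear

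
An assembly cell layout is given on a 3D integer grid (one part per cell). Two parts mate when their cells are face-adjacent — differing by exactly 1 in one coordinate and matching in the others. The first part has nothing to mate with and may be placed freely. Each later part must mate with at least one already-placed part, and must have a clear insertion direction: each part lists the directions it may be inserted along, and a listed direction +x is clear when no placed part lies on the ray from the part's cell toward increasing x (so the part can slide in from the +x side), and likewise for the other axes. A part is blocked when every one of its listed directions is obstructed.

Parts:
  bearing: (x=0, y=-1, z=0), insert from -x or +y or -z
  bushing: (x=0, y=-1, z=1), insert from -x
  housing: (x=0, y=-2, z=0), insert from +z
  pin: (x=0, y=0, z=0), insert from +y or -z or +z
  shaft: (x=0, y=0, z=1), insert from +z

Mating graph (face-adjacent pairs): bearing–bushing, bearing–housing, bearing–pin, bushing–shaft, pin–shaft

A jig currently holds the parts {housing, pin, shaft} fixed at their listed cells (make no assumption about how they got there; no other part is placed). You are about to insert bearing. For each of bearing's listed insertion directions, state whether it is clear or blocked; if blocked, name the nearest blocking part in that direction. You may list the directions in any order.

+y: blocked by pin; -x: clear; -z: clear

-x: ray from bearing(0, -1, 0) has no placed part ⇒ clear
+y: nearest on ray is pin@(0, 0, 0) ⇒ blocked
-z: ray from bearing(0, -1, 0) has no placed part ⇒ clear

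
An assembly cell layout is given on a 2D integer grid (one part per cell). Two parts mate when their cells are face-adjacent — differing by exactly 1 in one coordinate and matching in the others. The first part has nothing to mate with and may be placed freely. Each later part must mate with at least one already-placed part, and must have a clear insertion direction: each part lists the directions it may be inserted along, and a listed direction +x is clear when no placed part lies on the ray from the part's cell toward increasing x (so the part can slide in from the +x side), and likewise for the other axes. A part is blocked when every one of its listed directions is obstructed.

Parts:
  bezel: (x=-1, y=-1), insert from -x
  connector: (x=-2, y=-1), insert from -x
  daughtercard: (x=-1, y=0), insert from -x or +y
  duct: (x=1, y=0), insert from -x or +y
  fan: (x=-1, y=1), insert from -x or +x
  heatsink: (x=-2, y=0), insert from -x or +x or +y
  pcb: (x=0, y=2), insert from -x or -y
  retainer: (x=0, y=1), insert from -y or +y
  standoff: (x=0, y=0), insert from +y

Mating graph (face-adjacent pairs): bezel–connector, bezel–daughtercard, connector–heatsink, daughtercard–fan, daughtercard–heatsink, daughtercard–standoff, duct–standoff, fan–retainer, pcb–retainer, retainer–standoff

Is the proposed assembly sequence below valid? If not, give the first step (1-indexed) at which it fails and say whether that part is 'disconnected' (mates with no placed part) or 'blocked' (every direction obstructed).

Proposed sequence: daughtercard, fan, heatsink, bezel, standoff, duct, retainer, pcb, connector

Valid

1. daughtercard@(-1, 0) [-x clear] — {daughtercard}
2. fan@(-1, 1) [-x clear] — {daughtercard, fan}
3. heatsink@(-2, 0) [-x clear] — {daughtercard, fan, heatsink}
4. bezel@(-1, -1) [-x clear] — {bezel, daughtercard, fan, heatsink}
5. standoff@(0, 0) [+y clear] — {bezel, daughtercard, fan, heatsink, standoff}
6. duct@(1, 0) [+y clear] — {bezel, daughtercard, duct, fan, heatsink, standoff}
7. retainer@(0, 1) [+y clear] — {bezel, daughtercard, duct, fan, heatsink, retainer, standoff}
8. pcb@(0, 2) [-x clear] — {bezel, daughtercard, duct, fan, heatsink, pcb, retainer, standoff}
9. connector@(-2, -1) [-x clear] — {bezel, connector, daughtercard, duct, fan, heatsink, pcb, retainer, standoff}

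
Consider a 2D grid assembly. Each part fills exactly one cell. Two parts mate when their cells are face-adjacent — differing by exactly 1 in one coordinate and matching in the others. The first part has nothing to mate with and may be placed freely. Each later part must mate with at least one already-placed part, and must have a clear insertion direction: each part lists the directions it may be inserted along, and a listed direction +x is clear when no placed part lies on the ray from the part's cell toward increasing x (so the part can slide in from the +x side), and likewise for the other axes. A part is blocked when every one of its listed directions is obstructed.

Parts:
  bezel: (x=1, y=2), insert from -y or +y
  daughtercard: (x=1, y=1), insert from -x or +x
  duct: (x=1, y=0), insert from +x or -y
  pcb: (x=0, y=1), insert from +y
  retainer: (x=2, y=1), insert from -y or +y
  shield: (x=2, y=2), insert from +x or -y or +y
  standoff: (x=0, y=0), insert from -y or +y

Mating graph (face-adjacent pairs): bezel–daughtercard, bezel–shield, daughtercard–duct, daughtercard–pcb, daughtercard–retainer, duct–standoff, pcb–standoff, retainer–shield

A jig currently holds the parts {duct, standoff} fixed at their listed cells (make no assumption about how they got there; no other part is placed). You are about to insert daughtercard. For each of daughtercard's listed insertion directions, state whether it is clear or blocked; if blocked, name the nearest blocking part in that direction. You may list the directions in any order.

+x: clear; -x: clear

-x: ray from daughtercard(1, 1) has no placed part ⇒ clear
+x: ray from daughtercard(1, 1) has no placed part ⇒ clear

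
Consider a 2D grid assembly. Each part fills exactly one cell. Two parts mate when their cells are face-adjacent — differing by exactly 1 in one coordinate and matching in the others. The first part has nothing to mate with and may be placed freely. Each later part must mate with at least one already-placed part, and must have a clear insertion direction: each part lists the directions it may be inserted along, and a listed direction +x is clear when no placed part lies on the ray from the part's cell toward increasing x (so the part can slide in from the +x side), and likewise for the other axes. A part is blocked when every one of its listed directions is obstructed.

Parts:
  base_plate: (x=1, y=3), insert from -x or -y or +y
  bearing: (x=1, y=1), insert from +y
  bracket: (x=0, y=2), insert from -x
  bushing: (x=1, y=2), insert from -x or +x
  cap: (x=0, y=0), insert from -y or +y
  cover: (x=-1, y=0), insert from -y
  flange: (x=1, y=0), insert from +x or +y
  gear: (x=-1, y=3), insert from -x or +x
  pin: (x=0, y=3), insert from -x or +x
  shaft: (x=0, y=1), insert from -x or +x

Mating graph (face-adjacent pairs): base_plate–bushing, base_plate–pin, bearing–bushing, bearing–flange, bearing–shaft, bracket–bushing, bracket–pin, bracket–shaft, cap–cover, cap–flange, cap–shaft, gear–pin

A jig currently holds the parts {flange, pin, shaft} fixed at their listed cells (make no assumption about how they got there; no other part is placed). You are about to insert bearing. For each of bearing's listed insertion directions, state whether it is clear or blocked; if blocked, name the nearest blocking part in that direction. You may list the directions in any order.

+y: clear

+y: ray from bearing(1, 1) has no placed part ⇒ clear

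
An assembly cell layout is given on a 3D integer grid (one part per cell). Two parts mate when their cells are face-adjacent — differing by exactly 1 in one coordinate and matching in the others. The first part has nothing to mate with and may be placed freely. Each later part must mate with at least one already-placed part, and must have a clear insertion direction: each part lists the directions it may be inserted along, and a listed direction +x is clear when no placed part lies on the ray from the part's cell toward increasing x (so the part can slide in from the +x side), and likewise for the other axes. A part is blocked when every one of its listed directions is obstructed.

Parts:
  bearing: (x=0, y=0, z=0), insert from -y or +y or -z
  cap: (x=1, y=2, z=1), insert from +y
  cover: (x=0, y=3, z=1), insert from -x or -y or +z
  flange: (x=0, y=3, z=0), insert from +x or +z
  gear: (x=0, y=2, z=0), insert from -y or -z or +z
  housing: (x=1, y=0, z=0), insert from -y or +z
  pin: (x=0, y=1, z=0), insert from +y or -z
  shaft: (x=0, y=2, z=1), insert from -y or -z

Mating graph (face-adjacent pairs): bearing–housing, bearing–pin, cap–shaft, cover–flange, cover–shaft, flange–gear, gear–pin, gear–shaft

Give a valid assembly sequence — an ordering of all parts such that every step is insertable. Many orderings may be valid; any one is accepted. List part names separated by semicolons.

gear; shaft; cap; cover; pin; bearing; flange; housing

1. gear@(0, 2, 0) [-y clear] — {gear}
2. shaft@(0, 2, 1) [-y clear] — {gear, shaft}
3. cap@(1, 2, 1) [+y clear] — {cap, gear, shaft}
4. cover@(0, 3, 1) [-x clear] — {cap, cover, gear, shaft}
5. pin@(0, 1, 0) [-z clear] — {cap, cover, gear, pin, shaft}
6. bearing@(0, 0, 0) [-y clear] — {bearing, cap, cover, gear, pin, shaft}
7. flange@(0, 3, 0) [+x clear] — {bearing, cap, cover, flange, gear, pin, shaft}
8. housing@(1, 0, 0) [-y clear] — {bearing, cap, cover, flange, gear, housing, pin, shaft}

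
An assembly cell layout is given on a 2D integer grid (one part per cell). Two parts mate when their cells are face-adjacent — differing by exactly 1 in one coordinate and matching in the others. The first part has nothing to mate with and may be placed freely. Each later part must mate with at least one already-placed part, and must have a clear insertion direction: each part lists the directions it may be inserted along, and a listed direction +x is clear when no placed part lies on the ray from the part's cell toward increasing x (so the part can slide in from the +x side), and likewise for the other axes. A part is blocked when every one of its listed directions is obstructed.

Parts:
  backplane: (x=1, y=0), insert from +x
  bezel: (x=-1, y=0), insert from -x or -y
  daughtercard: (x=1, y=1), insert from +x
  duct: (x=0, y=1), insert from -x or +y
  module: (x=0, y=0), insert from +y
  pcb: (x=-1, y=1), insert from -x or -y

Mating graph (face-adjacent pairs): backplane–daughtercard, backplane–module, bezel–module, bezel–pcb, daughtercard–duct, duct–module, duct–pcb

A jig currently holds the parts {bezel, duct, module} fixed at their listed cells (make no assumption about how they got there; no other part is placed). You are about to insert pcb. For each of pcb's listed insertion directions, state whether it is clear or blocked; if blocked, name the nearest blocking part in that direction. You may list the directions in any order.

-x: ray from pcb(-1, 1) has no placed part ⇒ clear
-y: nearest on ray is bezel@(-1, 0) ⇒ blocked

-x: clear; -y: blocked by bezel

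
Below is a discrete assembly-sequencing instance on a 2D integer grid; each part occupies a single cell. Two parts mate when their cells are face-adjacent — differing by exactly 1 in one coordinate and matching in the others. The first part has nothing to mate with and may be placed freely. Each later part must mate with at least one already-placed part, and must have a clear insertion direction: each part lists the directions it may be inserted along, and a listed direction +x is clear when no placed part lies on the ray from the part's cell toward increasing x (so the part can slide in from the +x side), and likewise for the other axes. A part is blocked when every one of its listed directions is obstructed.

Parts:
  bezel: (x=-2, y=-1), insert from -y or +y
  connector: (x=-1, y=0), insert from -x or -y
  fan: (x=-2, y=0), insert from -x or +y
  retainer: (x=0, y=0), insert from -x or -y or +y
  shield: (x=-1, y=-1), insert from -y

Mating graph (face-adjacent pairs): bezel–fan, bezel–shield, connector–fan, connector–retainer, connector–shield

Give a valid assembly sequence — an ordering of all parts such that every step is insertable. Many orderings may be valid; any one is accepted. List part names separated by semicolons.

1. fan@(-2, 0) [-x clear] — {fan}
2. bezel@(-2, -1) [-y clear] — {bezel, fan}
3. connector@(-1, 0) [-y clear] — {bezel, connector, fan}
4. retainer@(0, 0) [-y clear] — {bezel, connector, fan, retainer}
5. shield@(-1, -1) [-y clear] — {bezel, connector, fan, retainer, shield}

fan; bezel; connector; retainer; shield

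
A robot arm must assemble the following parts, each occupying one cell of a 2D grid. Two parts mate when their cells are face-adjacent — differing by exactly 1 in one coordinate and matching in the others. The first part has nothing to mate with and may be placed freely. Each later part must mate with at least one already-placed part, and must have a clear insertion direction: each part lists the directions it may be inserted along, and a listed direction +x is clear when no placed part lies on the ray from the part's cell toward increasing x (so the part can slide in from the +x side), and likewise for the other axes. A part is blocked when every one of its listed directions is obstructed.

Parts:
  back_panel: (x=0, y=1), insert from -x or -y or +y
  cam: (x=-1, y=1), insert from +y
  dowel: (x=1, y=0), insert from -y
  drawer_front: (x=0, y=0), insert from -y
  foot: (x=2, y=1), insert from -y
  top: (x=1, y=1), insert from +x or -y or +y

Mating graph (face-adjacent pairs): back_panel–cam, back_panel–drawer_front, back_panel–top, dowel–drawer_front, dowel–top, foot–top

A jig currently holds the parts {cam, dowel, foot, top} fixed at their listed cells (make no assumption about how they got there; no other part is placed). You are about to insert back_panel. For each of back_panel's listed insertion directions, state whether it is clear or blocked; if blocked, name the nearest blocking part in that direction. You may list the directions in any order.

+y: clear; -x: blocked by cam; -y: clear

-x: nearest on ray is cam@(-1, 1) ⇒ blocked
-y: ray from back_panel(0, 1) has no placed part ⇒ clear
+y: ray from back_panel(0, 1) has no placed part ⇒ clear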